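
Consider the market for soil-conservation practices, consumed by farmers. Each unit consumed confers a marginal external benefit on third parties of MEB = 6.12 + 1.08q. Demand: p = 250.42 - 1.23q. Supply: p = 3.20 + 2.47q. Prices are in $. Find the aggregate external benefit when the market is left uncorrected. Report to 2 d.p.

$2819.69

Market equilibrium (private): 3.20 + 2.47q = 250.42 - 1.23q → q_m = 66.8162.
Total external benefit = ∫₀^{q_m} (6.12 + 1.08q) dq = 6.12×66.8162 + ½×1.08×66.8162² = 2819.6936.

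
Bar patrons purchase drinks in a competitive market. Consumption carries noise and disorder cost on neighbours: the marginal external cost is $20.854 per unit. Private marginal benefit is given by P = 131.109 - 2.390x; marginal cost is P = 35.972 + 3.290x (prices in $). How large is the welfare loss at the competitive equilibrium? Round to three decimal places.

DWL = $38.283

Market equilibrium (private): 35.972 + 3.290x = 131.109 - 2.390x → x_m = 16.7495.
Social marginal benefit = demand − MEC = 110.255 - 2.390x.
Set SMB = MC: 110.255 - 2.390x = 35.972 + 3.290x → x* = 13.0780.
The welfare-loss triangle has base |x_m − x*| and height MEC(x_m) (the vertical gap between SMB and MC is zero at x* and MEC at x_m).
DWL = ½ × 3.6715 × 20.8540 = 38.2827.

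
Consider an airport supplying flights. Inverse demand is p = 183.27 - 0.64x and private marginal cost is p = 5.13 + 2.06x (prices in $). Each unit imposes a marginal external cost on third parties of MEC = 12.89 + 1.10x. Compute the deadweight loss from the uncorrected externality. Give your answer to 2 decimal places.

Market equilibrium (private): 5.13 + 2.06x = 183.27 - 0.64x → x_m = 65.9778.
Social marginal cost = private MC + MEC = 18.02 + 3.16x.
Set SMC = demand: 18.02 + 3.16x = 183.27 - 0.64x → x* = 43.4868.
Height of the DWL triangle at x_m is SMC(x_m) − demand(x_m) = MEC(x_m) = 85.4656.
DWL = ½ × 22.4910 × 85.4656 = 961.1034.

DWL = $961.10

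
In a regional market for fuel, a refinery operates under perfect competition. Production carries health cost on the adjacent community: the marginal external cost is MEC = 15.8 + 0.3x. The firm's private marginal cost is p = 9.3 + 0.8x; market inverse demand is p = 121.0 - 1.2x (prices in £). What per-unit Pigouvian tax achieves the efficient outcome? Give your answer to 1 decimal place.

Social marginal cost = private MC + MEC = 25.1 + 1.1x.
Set SMC = demand: 25.1 + 1.1x = 121.0 - 1.2x → x* = 41.6957.
The Pigouvian tax equals MEC at x*: 15.8 + 0.3×41.6957 = 28.3087.

tax = £28.3 per unit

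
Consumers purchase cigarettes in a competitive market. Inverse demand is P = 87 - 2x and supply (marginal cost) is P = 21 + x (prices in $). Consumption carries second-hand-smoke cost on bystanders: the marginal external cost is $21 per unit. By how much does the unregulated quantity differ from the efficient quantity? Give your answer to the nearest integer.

7 units

Market equilibrium (private): 21 + x = 87 - 2x → x_m = 22.0000.
Social marginal benefit = demand − MEC = 66 - 2x.
Set SMB = MC: 66 - 2x = 21 + x → x* = 15.0000.
Gap = |22.0000 − 15.0000| = 7.0000.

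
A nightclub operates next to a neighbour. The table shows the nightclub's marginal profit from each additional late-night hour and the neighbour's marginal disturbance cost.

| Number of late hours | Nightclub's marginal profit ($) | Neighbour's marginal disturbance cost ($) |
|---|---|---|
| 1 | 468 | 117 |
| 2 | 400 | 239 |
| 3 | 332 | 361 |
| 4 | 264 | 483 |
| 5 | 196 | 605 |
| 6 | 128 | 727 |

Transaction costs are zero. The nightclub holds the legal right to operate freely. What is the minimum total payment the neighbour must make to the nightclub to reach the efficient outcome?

Left alone the nightclub would choose level 6 (marginal profit stays positive).
Efficient level: k* = 2 (marginal profit ≥ marginal disturbance cost through 2).
The neighbour must at least cover the nightclub's forgone profit from cutting 6→2: 332 + 264 + 196 + 128 = 920.

$920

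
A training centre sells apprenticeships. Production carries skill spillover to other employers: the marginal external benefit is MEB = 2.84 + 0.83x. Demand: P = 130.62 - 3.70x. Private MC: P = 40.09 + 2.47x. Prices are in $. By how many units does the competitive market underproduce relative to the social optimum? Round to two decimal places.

2.81 units

Market equilibrium (private): 40.09 + 2.47x = 130.62 - 3.70x → x_m = 14.6726.
Social marginal cost = private MC − MEB = 37.25 + 1.64x.
Set SMC = demand: 37.25 + 1.64x = 130.62 - 3.70x → x* = 17.4850.
Gap = |14.6726 − 17.4850| = 2.8124.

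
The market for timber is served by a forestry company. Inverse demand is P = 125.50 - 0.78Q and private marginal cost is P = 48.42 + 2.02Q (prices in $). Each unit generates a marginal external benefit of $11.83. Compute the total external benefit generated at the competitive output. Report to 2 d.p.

Market equilibrium (private): 48.42 + 2.02Q = 125.50 - 0.78Q → Q_m = 27.5286.
Total external benefit = MEB × Q_m = 11.83 × 27.5286 = 325.6633.

$325.66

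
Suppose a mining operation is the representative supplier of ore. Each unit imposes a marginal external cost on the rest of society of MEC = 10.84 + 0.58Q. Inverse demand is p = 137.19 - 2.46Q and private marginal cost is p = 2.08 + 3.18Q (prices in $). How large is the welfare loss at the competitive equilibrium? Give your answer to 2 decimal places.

Market equilibrium (private): 2.08 + 3.18Q = 137.19 - 2.46Q → Q_m = 23.9557.
Social marginal cost = private MC + MEC = 12.92 + 3.76Q.
Set SMC = demand: 12.92 + 3.76Q = 137.19 - 2.46Q → Q* = 19.9791.
The loss is the area between SMC and demand from Q* to Q_m; with linear curves that's a triangle of height MEC(Q_m).
DWL = ½ × 3.9766 × 24.7343 = 49.1792.

DWL = $49.18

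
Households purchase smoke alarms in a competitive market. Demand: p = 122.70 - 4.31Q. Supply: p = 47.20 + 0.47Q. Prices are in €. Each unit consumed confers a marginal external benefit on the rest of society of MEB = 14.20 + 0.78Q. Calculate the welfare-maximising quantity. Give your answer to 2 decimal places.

Social marginal benefit = demand + MEB = 136.90 - 3.53Q.
Set SMB = MC: 136.90 - 3.53Q = 47.20 + 0.47Q → Q* = 22.4250.

Q* = 22.43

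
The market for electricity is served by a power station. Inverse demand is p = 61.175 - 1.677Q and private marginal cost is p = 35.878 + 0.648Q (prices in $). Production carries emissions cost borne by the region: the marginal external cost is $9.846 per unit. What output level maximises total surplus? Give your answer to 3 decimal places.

Q* = 6.646

Social marginal cost = private MC + MEC = 45.724 + 0.648Q.
Set SMC = demand: 45.724 + 0.648Q = 61.175 - 1.677Q → Q* = 6.6456.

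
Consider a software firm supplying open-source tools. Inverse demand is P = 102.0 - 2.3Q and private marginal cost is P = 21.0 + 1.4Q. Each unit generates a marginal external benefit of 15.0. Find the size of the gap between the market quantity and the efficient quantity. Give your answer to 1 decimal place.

Market equilibrium (private): 21.0 + 1.4Q = 102.0 - 2.3Q → Q_m = 21.8919.
Social marginal cost = private MC − MEB = 6.0 + 1.4Q.
Set SMC = demand: 6.0 + 1.4Q = 102.0 - 2.3Q → Q* = 25.9459.
Gap = |21.8919 − 25.9459| = 4.0540.

4.1 units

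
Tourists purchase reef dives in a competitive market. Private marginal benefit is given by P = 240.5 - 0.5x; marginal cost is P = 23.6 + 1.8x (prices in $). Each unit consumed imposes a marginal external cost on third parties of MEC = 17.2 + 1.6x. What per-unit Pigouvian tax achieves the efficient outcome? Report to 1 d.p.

tax = $99.1 per unit

Social marginal benefit = demand − MEC = 223.3 - 2.1x.
Set SMB = MC: 223.3 - 2.1x = 23.6 + 1.8x → x* = 51.2051.
The Pigouvian tax equals MEC at x*: 17.2 + 1.6×51.2051 = 99.1282.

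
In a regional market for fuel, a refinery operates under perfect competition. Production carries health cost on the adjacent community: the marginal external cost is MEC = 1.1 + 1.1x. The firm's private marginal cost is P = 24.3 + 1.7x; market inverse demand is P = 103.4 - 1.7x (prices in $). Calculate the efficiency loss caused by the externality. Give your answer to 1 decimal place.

DWL = $79.2

Market equilibrium (private): 24.3 + 1.7x = 103.4 - 1.7x → x_m = 23.2647.
Social marginal cost = private MC + MEC = 25.4 + 2.8x.
Set SMC = demand: 25.4 + 2.8x = 103.4 - 1.7x → x* = 17.3333.
The loss is the area between SMC and demand from x* to x_m; with linear curves that's a triangle of height MEC(x_m).
DWL = ½ × 5.9314 × 26.6912 = 79.1581.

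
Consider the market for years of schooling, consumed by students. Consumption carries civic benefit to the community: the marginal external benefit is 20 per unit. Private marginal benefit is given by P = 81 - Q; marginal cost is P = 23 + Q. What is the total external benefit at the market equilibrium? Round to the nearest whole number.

Market equilibrium (private): 23 + Q = 81 - Q → Q_m = 29.0000.
Total external benefit = MEB × Q_m = 20 × 29.0000 = 580.0000.

580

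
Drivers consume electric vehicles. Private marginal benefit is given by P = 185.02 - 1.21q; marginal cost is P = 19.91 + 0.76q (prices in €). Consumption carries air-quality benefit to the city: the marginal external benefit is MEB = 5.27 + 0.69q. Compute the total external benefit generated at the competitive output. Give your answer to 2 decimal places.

Market equilibrium (private): 19.91 + 0.76q = 185.02 - 1.21q → q_m = 83.8122.
Total external benefit = ∫₀^{q_m} (5.27 + 0.69q) dq = 5.27×83.8122 + ½×0.69×83.8122² = 2865.1376.

€2865.14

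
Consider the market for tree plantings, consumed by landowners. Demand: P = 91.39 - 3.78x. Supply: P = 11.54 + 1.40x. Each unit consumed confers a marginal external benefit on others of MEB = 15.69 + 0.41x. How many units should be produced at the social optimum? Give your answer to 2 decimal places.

Social marginal benefit = demand + MEB = 107.08 - 3.37x.
Set SMB = MC: 107.08 - 3.37x = 11.54 + 1.40x → x* = 20.0294.

x* = 20.03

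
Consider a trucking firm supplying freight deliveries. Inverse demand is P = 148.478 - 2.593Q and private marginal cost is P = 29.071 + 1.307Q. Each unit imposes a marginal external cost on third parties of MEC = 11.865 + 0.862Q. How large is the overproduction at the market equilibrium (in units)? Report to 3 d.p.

8.034 units

Market equilibrium (private): 29.071 + 1.307Q = 148.478 - 2.593Q → Q_m = 30.6172.
Social marginal cost = private MC + MEC = 40.936 + 2.169Q.
Set SMC = demand: 40.936 + 2.169Q = 148.478 - 2.593Q → Q* = 22.5834.
Gap = |30.6172 − 22.5834| = 8.0338.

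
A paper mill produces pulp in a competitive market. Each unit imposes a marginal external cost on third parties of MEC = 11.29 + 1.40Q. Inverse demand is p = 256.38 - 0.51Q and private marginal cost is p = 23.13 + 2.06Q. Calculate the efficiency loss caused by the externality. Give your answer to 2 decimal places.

Market equilibrium (private): 23.13 + 2.06Q = 256.38 - 0.51Q → Q_m = 90.7588.
Social marginal cost = private MC + MEC = 34.42 + 3.46Q.
Set SMC = demand: 34.42 + 3.46Q = 256.38 - 0.51Q → Q* = 55.9093.
The loss is the area between SMC and demand from Q* to Q_m; with linear curves that's a triangle of height MEC(Q_m).
DWL = ½ × 34.8495 × 138.3523 = 2410.7542.

DWL = 2410.75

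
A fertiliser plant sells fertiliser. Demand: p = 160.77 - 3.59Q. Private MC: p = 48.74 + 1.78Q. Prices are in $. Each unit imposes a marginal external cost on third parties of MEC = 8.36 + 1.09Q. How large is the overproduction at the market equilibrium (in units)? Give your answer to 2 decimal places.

Market equilibrium (private): 48.74 + 1.78Q = 160.77 - 3.59Q → Q_m = 20.8622.
Social marginal cost = private MC + MEC = 57.10 + 2.87Q.
Set SMC = demand: 57.10 + 2.87Q = 160.77 - 3.59Q → Q* = 16.0480.
Gap = |20.8622 − 16.0480| = 4.8142.

4.81 units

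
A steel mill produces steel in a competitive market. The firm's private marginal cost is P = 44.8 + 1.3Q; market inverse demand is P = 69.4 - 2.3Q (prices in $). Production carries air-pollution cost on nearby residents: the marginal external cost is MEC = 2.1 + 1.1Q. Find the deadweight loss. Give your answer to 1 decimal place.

Market equilibrium (private): 44.8 + 1.3Q = 69.4 - 2.3Q → Q_m = 6.8333.
Social marginal cost = private MC + MEC = 46.9 + 2.4Q.
Set SMC = demand: 46.9 + 2.4Q = 69.4 - 2.3Q → Q* = 4.7872.
The welfare-loss triangle has base |Q_m − Q*| and height MEC(Q_m) (the vertical gap between SMC and demand is zero at Q* and MEC at Q_m).
DWL = ½ × 2.0461 × 9.6167 = 9.8384.

DWL = $9.8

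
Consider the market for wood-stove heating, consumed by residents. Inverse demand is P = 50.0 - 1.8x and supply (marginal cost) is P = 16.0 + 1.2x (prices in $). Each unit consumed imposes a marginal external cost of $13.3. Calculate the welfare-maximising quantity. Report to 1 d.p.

Social marginal benefit = demand − MEC = 36.7 - 1.8x.
Set SMB = MC: 36.7 - 1.8x = 16.0 + 1.2x → x* = 6.9000.

x* = 6.9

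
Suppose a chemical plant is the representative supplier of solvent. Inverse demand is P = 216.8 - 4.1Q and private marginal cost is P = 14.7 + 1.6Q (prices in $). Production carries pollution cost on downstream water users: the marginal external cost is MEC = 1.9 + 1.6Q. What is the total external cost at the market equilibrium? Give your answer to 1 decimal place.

$1073.1

Market equilibrium (private): 14.7 + 1.6Q = 216.8 - 4.1Q → Q_m = 35.4561.
Total external cost = ∫₀^{Q_m} (1.9 + 1.6Q) dQ = 1.9×35.4561 + ½×1.6×35.4561² = 1073.0746.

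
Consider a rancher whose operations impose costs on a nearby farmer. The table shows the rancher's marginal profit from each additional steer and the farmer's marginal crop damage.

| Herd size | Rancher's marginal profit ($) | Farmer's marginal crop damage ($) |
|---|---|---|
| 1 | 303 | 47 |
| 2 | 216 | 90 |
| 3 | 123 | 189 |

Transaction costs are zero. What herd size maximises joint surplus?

Bargaining reaches the level where marginal profit last exceeds marginal crop damage.
That holds through level 2 (216 ≥ 90) but not at 3 (123 < 189).

2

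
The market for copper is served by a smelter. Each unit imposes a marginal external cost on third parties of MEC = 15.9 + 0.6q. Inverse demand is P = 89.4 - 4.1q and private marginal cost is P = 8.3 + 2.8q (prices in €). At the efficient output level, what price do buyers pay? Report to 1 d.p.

P = €53.8

Social marginal cost = private MC + MEC = 24.2 + 3.4q.
Set SMC = demand: 24.2 + 3.4q = 89.4 - 4.1q → q* = 8.6933.
Consumer price on the demand curve at q*: 89.4 − 4.1×8.6933 = 53.7575.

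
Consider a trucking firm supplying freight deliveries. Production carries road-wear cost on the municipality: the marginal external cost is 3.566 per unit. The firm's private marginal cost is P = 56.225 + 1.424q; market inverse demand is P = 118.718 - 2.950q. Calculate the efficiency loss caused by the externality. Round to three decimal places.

Market equilibrium (private): 56.225 + 1.424q = 118.718 - 2.950q → q_m = 14.2874.
Social marginal cost = private MC + MEC = 59.791 + 1.424q.
Set SMC = demand: 59.791 + 1.424q = 118.718 - 2.950q → q* = 13.4721.
The loss is the area between SMC and demand from q* to q_m; with linear curves that's a triangle of height MEC(q_m).
DWL = ½ × 0.8153 × 3.5660 = 1.4537.

DWL = 1.454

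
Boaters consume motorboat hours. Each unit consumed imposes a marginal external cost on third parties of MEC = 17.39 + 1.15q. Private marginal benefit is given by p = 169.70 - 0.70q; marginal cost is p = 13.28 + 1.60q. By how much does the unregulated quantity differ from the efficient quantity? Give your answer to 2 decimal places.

Market equilibrium (private): 13.28 + 1.60q = 169.70 - 0.70q → q_m = 68.0087.
Social marginal benefit = demand − MEC = 152.31 - 1.85q.
Set SMB = MC: 152.31 - 1.85q = 13.28 + 1.60q → q* = 40.2986.
Gap = |68.0087 − 40.2986| = 27.7101.

27.71 units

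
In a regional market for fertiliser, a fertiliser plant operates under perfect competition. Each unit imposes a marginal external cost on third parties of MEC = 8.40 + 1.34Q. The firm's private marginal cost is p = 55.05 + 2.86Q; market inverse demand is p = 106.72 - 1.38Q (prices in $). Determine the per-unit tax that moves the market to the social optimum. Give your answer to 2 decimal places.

Social marginal cost = private MC + MEC = 63.45 + 4.20Q.
Set SMC = demand: 63.45 + 4.20Q = 106.72 - 1.38Q → Q* = 7.7545.
The Pigouvian tax equals MEC at Q*: 8.40 + 1.34×7.7545 = 18.7910.

tax = $18.79 per unit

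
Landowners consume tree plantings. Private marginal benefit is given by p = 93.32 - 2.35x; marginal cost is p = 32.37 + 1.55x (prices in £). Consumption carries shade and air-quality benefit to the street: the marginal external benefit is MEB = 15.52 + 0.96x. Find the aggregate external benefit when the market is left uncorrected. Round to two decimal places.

Market equilibrium (private): 32.37 + 1.55x = 93.32 - 2.35x → x_m = 15.6282.
Total external benefit = ∫₀^{x_m} (15.52 + 0.96x) dx = 15.52×15.6282 + ½×0.96×15.6282² = 359.7852.

£359.79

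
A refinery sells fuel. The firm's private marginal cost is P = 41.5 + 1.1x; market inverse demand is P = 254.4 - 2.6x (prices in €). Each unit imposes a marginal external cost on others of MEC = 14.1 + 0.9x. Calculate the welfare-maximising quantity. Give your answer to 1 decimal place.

Social marginal cost = private MC + MEC = 55.6 + 2.0x.
Set SMC = demand: 55.6 + 2.0x = 254.4 - 2.6x → x* = 43.2174.

x* = 43.2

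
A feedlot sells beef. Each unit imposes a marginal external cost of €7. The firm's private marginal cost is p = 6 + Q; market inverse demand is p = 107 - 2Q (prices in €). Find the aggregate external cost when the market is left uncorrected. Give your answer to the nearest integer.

Market equilibrium (private): 6 + Q = 107 - 2Q → Q_m = 33.6667.
Total external cost = MEC × Q_m = 7 × 33.6667 = 235.6669.

€236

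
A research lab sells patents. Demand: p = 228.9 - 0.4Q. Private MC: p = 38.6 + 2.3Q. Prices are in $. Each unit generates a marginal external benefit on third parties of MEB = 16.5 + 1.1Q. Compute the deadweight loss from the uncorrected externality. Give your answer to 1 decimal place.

DWL = $2763.0

Market equilibrium (private): 38.6 + 2.3Q = 228.9 - 0.4Q → Q_m = 70.4815.
Social marginal cost = private MC − MEB = 22.1 + 1.2Q.
Set SMC = demand: 22.1 + 1.2Q = 228.9 - 0.4Q → Q* = 129.2500.
Height of the DWL triangle at Q_m is demand(Q_m) − SMC(Q_m) = MEB(Q_m) = 94.0296.
DWL = ½ × 58.7685 × 94.0296 = 2762.9893.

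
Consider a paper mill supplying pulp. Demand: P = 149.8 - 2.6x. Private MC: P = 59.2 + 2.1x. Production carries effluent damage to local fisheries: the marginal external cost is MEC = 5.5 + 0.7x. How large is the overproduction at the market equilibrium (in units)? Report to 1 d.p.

Market equilibrium (private): 59.2 + 2.1x = 149.8 - 2.6x → x_m = 19.2766.
Social marginal cost = private MC + MEC = 64.7 + 2.8x.
Set SMC = demand: 64.7 + 2.8x = 149.8 - 2.6x → x* = 15.7593.
Gap = |19.2766 − 15.7593| = 3.5173.

3.5 units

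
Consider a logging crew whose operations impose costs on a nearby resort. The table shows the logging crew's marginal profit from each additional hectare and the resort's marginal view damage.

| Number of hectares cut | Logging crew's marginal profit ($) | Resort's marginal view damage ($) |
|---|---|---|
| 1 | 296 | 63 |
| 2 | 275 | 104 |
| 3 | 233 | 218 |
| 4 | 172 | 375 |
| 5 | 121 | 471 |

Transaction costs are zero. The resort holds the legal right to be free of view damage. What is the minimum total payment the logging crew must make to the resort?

$385

Efficient level: marginal profit ≥ marginal view damage through level 3, so k* = 3.
With the resort holding the right, the logging crew must at least compensate total damage at k*: 63 + 104 + 218 = 385.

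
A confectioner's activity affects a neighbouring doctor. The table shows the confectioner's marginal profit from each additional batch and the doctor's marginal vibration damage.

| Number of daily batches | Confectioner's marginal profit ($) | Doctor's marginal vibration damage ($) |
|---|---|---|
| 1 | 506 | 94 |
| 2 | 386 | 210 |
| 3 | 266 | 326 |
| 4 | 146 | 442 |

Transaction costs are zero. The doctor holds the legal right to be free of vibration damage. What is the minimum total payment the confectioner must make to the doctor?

Efficient level: marginal profit ≥ marginal vibration damage through level 2, so k* = 2.
With the doctor holding the right, the confectioner must at least compensate total damage at k*: 94 + 210 = 304.

$304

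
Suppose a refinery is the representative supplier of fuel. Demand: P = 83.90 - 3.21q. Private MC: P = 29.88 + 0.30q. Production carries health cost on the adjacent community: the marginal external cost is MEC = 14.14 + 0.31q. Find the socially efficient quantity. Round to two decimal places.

q* = 10.44

Social marginal cost = private MC + MEC = 44.02 + 0.61q.
Set SMC = demand: 44.02 + 0.61q = 83.90 - 3.21q → q* = 10.4398.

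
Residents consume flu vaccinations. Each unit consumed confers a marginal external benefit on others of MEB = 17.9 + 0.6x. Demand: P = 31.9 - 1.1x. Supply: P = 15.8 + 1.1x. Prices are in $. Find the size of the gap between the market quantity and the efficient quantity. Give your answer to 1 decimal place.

Market equilibrium (private): 15.8 + 1.1x = 31.9 - 1.1x → x_m = 7.3182.
Social marginal benefit = demand + MEB = 49.8 - 0.5x.
Set SMB = MC: 49.8 - 0.5x = 15.8 + 1.1x → x* = 21.2500.
Gap = |7.3182 − 21.2500| = 13.9318.

13.9 units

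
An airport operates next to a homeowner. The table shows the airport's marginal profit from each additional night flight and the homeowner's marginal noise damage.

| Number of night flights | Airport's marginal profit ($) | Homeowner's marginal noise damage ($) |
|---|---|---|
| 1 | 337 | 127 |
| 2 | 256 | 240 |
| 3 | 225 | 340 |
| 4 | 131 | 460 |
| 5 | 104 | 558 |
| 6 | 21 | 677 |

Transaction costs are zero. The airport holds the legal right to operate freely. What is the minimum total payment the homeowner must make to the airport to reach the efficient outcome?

Left alone the airport would choose level 6 (marginal profit stays positive).
Efficient level: k* = 2 (marginal profit ≥ marginal noise damage through 2).
The homeowner must at least cover the airport's forgone profit from cutting 6→2: 225 + 131 + 104 + 21 = 481.

$481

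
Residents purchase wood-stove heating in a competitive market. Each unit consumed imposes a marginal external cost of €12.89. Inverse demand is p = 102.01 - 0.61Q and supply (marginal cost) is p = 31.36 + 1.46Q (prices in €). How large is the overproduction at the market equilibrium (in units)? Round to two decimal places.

6.23 units

Market equilibrium (private): 31.36 + 1.46Q = 102.01 - 0.61Q → Q_m = 34.1304.
Social marginal benefit = demand − MEC = 89.12 - 0.61Q.
Set SMB = MC: 89.12 - 0.61Q = 31.36 + 1.46Q → Q* = 27.9034.
Gap = |34.1304 − 27.9034| = 6.2270.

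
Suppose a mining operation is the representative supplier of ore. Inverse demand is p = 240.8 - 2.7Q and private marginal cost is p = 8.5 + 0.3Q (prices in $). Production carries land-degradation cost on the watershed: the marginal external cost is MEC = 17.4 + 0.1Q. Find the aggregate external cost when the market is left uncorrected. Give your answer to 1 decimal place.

$1647.1

Market equilibrium (private): 8.5 + 0.3Q = 240.8 - 2.7Q → Q_m = 77.4333.
Total external cost = ∫₀^{Q_m} (17.4 + 0.1Q) dQ = 17.4×77.4333 + ½×0.1×77.4333² = 1647.1352.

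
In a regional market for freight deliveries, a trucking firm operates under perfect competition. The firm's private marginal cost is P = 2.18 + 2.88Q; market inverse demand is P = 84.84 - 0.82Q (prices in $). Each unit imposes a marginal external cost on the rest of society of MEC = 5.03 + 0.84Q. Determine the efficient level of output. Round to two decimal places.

Q* = 17.10

Social marginal cost = private MC + MEC = 7.21 + 3.72Q.
Set SMC = demand: 7.21 + 3.72Q = 84.84 - 0.82Q → Q* = 17.0991.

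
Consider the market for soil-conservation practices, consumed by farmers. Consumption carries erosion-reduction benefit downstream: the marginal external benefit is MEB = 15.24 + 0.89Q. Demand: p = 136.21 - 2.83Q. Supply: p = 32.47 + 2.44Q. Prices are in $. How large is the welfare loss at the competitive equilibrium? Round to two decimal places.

Market equilibrium (private): 32.47 + 2.44Q = 136.21 - 2.83Q → Q_m = 19.6850.
Social marginal benefit = demand + MEB = 151.45 - 1.94Q.
Set SMB = MC: 151.45 - 1.94Q = 32.47 + 2.44Q → Q* = 27.1644.
Height of the DWL triangle at Q_m is SMB(Q_m) − MC(Q_m) = MEB(Q_m) = 32.7597.
DWL = ½ × 7.4794 × 32.7597 = 122.5115.

DWL = $122.51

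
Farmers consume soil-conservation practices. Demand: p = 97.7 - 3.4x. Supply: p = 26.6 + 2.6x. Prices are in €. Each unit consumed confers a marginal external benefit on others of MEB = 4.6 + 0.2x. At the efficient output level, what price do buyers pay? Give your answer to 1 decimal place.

Social marginal benefit = demand + MEB = 102.3 - 3.2x.
Set SMB = MC: 102.3 - 3.2x = 26.6 + 2.6x → x* = 13.0517.
Consumer price on the demand curve at x*: 97.7 − 3.4×13.0517 = 53.3242.

P = €53.3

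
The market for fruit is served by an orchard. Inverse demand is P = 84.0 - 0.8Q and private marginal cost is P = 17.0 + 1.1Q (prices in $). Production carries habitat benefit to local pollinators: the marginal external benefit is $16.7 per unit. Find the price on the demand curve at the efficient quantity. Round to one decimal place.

Social marginal cost = private MC − MEB = 0.3 + 1.1Q.
Set SMC = demand: 0.3 + 1.1Q = 84.0 - 0.8Q → Q* = 44.0526.
Consumer price on the demand curve at Q*: 84.0 − 0.8×44.0526 = 48.7579.

P = $48.8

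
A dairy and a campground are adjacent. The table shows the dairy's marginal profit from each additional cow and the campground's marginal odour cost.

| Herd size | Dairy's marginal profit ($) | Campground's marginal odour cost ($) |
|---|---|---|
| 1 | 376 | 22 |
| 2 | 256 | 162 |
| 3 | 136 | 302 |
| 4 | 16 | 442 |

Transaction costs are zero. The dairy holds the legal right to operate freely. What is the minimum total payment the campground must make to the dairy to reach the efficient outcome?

Left alone the dairy would choose level 4 (marginal profit stays positive).
Efficient level: k* = 2 (marginal profit ≥ marginal odour cost through 2).
The campground must at least cover the dairy's forgone profit from cutting 4→2: 136 + 16 = 152.

$152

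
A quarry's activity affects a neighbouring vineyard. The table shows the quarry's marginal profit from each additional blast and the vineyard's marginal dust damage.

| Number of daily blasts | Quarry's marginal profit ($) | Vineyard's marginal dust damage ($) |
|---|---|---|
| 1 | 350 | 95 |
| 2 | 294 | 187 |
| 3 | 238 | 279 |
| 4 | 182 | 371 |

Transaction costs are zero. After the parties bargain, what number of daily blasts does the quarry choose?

Bargaining reaches the level where marginal profit last exceeds marginal dust damage.
That holds through level 2 (294 ≥ 187) but not at 3 (238 < 279).

2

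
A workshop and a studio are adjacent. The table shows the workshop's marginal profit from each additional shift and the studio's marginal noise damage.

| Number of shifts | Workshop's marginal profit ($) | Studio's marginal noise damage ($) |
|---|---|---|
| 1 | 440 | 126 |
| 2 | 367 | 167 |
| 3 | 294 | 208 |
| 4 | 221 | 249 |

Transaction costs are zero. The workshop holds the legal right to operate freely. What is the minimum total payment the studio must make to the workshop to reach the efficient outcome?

$221

Left alone the workshop would choose level 4 (marginal profit stays positive).
Efficient level: k* = 3 (marginal profit ≥ marginal noise damage through 3).
The studio must at least cover the workshop's forgone profit from cutting 4→3: 221 = 221.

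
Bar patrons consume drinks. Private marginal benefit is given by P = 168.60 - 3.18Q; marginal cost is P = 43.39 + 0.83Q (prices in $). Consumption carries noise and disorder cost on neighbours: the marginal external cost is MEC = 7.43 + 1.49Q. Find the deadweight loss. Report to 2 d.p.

DWL = $264.64

Market equilibrium (private): 43.39 + 0.83Q = 168.60 - 3.18Q → Q_m = 31.2244.
Social marginal benefit = demand − MEC = 161.17 - 4.67Q.
Set SMB = MC: 161.17 - 4.67Q = 43.39 + 0.83Q → Q* = 21.4145.
Between Q* and Q_m the wedge MC − SMB runs linearly from 0 to MEC(Q_m), so the loss is a triangle.
DWL = ½ × 9.8099 × 53.9544 = 264.6436.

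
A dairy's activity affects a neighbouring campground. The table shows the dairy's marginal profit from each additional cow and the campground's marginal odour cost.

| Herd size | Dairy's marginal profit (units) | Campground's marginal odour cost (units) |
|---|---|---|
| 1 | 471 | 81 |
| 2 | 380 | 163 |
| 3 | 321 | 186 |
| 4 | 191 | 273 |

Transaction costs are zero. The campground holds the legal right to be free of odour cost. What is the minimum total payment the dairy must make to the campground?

Efficient level: marginal profit ≥ marginal odour cost through level 3, so k* = 3.
With the campground holding the right, the dairy must at least compensate total damage at k*: 81 + 163 + 186 = 430.

430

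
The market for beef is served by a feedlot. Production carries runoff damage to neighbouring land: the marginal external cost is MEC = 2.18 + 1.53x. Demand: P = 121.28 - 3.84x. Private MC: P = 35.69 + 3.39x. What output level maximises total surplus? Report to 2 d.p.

Social marginal cost = private MC + MEC = 37.87 + 4.92x.
Set SMC = demand: 37.87 + 4.92x = 121.28 - 3.84x → x* = 9.5217.

x* = 9.52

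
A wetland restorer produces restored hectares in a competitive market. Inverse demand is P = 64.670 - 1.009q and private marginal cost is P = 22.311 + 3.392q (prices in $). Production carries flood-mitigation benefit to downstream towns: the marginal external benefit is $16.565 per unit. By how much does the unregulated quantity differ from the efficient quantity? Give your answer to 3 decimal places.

3.764 units

Market equilibrium (private): 22.311 + 3.392q = 64.670 - 1.009q → q_m = 9.6249.
Social marginal cost = private MC − MEB = 5.746 + 3.392q.
Set SMC = demand: 5.746 + 3.392q = 64.670 - 1.009q → q* = 13.3888.
Gap = |9.6249 − 13.3888| = 3.7639.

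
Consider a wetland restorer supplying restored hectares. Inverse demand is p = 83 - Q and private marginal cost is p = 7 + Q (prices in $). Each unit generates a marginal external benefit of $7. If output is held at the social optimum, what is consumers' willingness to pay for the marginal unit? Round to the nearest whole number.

Social marginal cost = private MC − MEB = 0 + Q.
Set SMC = demand: 0 + Q = 83 - Q → Q* = 41.5000.
Consumer price on the demand curve at Q*: 83 − 1×41.5000 = 41.5000.

P = $42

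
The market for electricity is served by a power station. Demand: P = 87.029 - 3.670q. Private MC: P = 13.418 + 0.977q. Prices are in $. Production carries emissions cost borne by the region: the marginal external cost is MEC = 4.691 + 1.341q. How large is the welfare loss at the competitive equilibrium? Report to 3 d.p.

Market equilibrium (private): 13.418 + 0.977q = 87.029 - 3.670q → q_m = 15.8405.
Social marginal cost = private MC + MEC = 18.109 + 2.318q.
Set SMC = demand: 18.109 + 2.318q = 87.029 - 3.670q → q* = 11.5097.
The welfare-loss triangle has base |q_m − q*| and height MEC(q_m) (the vertical gap between SMC and demand is zero at q* and MEC at q_m).
DWL = ½ × 4.3308 × 25.9332 = 56.1558.

DWL = $56.156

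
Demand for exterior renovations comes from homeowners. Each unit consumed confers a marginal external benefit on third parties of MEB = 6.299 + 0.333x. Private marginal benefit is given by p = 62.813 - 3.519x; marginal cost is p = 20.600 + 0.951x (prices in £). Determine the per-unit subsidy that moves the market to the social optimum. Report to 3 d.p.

subsidy = £10.204 per unit

Social marginal benefit = demand + MEB = 69.112 - 3.186x.
Set SMB = MC: 69.112 - 3.186x = 20.600 + 0.951x → x* = 11.7264.
The Pigouvian subsidy equals MEB at x*: 6.299 + 0.333×11.7264 = 10.2039.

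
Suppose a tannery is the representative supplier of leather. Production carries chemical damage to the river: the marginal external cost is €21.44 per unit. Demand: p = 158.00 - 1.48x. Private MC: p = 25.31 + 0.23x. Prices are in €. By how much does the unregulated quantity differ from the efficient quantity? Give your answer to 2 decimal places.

Market equilibrium (private): 25.31 + 0.23x = 158.00 - 1.48x → x_m = 77.5965.
Social marginal cost = private MC + MEC = 46.75 + 0.23x.
Set SMC = demand: 46.75 + 0.23x = 158.00 - 1.48x → x* = 65.0585.
Gap = |77.5965 − 65.0585| = 12.5380.

12.54 units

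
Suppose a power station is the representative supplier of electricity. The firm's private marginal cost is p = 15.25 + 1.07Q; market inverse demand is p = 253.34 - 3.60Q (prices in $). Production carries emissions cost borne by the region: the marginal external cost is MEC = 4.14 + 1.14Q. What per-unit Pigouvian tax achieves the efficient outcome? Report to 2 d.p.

tax = $50.04 per unit

Social marginal cost = private MC + MEC = 19.39 + 2.21Q.
Set SMC = demand: 19.39 + 2.21Q = 253.34 - 3.60Q → Q* = 40.2668.
The Pigouvian tax equals MEC at Q*: 4.14 + 1.14×40.2668 = 50.0442.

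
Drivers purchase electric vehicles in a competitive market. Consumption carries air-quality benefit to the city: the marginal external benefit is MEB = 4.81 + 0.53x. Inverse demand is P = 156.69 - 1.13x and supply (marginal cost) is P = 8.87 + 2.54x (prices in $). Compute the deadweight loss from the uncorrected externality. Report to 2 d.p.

DWL = $108.95

Market equilibrium (private): 8.87 + 2.54x = 156.69 - 1.13x → x_m = 40.2779.
Social marginal benefit = demand + MEB = 161.50 - 0.60x.
Set SMB = MC: 161.50 - 0.60x = 8.87 + 2.54x → x* = 48.6083.
The welfare-loss triangle has base |x_m − x*| and height MEB(x_m) (the vertical gap between SMB and MC is zero at x* and MEB at x_m).
DWL = ½ × 8.3304 × 26.1573 = 108.9504.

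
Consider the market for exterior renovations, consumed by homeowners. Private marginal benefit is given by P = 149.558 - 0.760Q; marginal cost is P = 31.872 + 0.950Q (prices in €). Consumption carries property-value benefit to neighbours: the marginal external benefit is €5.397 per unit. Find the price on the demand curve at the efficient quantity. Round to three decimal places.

Social marginal benefit = demand + MEB = 154.955 - 0.760Q.
Set SMB = MC: 154.955 - 0.760Q = 31.872 + 0.950Q → Q* = 71.9784.
Consumer price on the demand curve at Q*: 149.558 − 0.760×71.9784 = 94.8544.

P = €94.854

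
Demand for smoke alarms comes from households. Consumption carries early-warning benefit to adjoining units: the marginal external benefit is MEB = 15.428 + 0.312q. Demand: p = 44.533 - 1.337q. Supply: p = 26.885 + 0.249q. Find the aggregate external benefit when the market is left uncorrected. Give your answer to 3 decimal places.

190.989

Market equilibrium (private): 26.885 + 0.249q = 44.533 - 1.337q → q_m = 11.1274.
Total external benefit = ∫₀^{q_m} (15.428 + 0.312q) dq = 15.428×11.1274 + ½×0.312×11.1274² = 190.9893.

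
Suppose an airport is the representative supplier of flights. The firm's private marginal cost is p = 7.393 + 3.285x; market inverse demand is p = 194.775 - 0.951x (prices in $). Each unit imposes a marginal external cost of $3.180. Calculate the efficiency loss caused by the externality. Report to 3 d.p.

DWL = $1.194

Market equilibrium (private): 7.393 + 3.285x = 194.775 - 0.951x → x_m = 44.2356.
Social marginal cost = private MC + MEC = 10.573 + 3.285x.
Set SMC = demand: 10.573 + 3.285x = 194.775 - 0.951x → x* = 43.4849.
Between x* and x_m the wedge SMC − demand runs linearly from 0 to MEC(x_m), so the loss is a triangle.
DWL = ½ × 0.7507 × 3.1800 = 1.1936.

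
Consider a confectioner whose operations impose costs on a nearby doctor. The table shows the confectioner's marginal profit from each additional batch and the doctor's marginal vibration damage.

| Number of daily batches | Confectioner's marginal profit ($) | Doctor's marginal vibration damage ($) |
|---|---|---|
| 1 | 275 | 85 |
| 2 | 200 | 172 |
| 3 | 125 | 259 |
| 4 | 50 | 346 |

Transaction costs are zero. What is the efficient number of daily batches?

2

Bargaining reaches the level where marginal profit last exceeds marginal vibration damage.
That holds through level 2 (200 ≥ 172) but not at 3 (125 < 259).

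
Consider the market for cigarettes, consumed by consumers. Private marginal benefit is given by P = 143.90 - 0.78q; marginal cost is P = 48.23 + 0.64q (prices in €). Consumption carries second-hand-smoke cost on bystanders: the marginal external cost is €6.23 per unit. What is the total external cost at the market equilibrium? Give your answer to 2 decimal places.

€419.74

Market equilibrium (private): 48.23 + 0.64q = 143.90 - 0.78q → q_m = 67.3732.
Total external cost = MEC × q_m = 6.23 × 67.3732 = 419.7350.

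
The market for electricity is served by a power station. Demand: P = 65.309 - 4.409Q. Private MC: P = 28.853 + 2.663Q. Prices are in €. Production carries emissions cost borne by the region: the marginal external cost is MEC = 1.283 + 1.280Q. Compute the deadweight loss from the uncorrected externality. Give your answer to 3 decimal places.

DWL = €3.719

Market equilibrium (private): 28.853 + 2.663Q = 65.309 - 4.409Q → Q_m = 5.1550.
Social marginal cost = private MC + MEC = 30.136 + 3.943Q.
Set SMC = demand: 30.136 + 3.943Q = 65.309 - 4.409Q → Q* = 4.2113.
The loss is the area between SMC and demand from Q* to Q_m; with linear curves that's a triangle of height MEC(Q_m).
DWL = ½ × 0.9437 × 7.8814 = 3.7188.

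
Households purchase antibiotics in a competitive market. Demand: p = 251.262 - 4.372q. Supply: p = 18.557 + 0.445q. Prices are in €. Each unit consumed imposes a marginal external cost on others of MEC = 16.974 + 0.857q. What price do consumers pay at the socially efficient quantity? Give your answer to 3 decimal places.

Social marginal benefit = demand − MEC = 234.288 - 5.229q.
Set SMB = MC: 234.288 - 5.229q = 18.557 + 0.445q → q* = 38.0210.
Consumer price on the demand curve at q*: 251.262 − 4.372×38.0210 = 85.0342.

P = €85.034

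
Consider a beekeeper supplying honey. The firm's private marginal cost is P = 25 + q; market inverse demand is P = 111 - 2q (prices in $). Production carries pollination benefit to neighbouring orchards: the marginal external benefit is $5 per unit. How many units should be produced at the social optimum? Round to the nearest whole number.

Social marginal cost = private MC − MEB = 20 + q.
Set SMC = demand: 20 + q = 111 - 2q → q* = 30.3333.

q* = 30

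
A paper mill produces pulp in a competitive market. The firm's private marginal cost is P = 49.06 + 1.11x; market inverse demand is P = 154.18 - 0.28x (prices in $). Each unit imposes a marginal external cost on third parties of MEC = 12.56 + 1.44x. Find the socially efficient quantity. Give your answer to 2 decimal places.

x* = 32.71

Social marginal cost = private MC + MEC = 61.62 + 2.55x.
Set SMC = demand: 61.62 + 2.55x = 154.18 - 0.28x → x* = 32.7067.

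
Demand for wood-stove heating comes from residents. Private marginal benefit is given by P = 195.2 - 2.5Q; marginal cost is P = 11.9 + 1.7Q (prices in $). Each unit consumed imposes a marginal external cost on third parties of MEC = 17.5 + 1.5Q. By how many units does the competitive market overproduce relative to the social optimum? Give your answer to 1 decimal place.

Market equilibrium (private): 11.9 + 1.7Q = 195.2 - 2.5Q → Q_m = 43.6429.
Social marginal benefit = demand − MEC = 177.7 - 4.0Q.
Set SMB = MC: 177.7 - 4.0Q = 11.9 + 1.7Q → Q* = 29.0877.
Gap = |43.6429 − 29.0877| = 14.5552.

14.6 units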